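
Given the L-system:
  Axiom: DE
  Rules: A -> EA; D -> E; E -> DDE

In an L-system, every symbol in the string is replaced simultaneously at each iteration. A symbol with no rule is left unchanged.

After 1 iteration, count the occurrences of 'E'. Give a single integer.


Step 0: DE  (1 'E')
Step 1: EDDE  (2 'E')

Answer: 2


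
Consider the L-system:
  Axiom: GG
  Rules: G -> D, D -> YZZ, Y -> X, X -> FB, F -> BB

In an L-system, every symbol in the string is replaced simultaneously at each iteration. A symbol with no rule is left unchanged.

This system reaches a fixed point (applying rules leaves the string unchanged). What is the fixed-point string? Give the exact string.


Answer: BBBZZBBBZZ

Derivation:
Step 0: GG
Step 1: DD
Step 2: YZZYZZ
Step 3: XZZXZZ
Step 4: FBZZFBZZ
Step 5: BBBZZBBBZZ
Step 6: BBBZZBBBZZ  (unchanged — fixed point at step 5)


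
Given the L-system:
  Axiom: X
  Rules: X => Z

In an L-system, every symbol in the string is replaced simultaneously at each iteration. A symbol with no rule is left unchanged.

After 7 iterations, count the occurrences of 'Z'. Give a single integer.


Step 0: X  (0 'Z')
Step 1: Z  (1 'Z')
Step 2: Z  (1 'Z')
Step 3: Z  (1 'Z')
Step 4: Z  (1 'Z')
Step 5: Z  (1 'Z')
Step 6: Z  (1 'Z')
Step 7: Z  (1 'Z')

Answer: 1


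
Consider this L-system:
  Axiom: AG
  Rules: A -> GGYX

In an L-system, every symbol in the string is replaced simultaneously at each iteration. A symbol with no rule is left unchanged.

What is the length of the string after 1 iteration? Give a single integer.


Answer: 5

Derivation:
Step 0: length = 2
Step 1: length = 5


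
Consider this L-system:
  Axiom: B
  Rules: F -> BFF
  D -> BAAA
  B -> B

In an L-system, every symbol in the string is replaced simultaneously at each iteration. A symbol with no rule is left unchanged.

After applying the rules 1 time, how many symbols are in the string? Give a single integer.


Answer: 1

Derivation:
Step 0: length = 1
Step 1: length = 1


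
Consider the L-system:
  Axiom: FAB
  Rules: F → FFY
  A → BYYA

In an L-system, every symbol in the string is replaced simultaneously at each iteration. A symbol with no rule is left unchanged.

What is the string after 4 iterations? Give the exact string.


Step 0: FAB
Step 1: FFYBYYAB
Step 2: FFYFFYYBYYBYYAB
Step 3: FFYFFYYFFYFFYYYBYYBYYBYYAB
Step 4: FFYFFYYFFYFFYYYFFYFFYYFFYFFYYYYBYYBYYBYYBYYAB

Answer: FFYFFYYFFYFFYYYFFYFFYYFFYFFYYYYBYYBYYBYYBYYAB


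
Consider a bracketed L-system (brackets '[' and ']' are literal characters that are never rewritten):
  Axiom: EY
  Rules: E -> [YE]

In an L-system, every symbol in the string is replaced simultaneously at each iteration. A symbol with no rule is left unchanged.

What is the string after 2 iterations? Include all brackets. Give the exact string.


Answer: [Y[YE]]Y

Derivation:
Step 0: EY
Step 1: [YE]Y
Step 2: [Y[YE]]Y


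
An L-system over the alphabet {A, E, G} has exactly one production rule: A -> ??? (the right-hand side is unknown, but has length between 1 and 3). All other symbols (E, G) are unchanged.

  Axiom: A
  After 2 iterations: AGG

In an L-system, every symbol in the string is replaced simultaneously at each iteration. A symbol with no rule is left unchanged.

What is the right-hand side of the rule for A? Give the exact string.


Trying A -> AG:
  Step 0: A
  Step 1: AG
  Step 2: AGG
Matches the given result.

Answer: AG


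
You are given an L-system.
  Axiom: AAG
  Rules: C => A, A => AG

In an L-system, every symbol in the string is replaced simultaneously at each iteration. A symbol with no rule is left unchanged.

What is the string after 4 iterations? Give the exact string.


Answer: AGGGGAGGGGG

Derivation:
Step 0: AAG
Step 1: AGAGG
Step 2: AGGAGGG
Step 3: AGGGAGGGG
Step 4: AGGGGAGGGGG


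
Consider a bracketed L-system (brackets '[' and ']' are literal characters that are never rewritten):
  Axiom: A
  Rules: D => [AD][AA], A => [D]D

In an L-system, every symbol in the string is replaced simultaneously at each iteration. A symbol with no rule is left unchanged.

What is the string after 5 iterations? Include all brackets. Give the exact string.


Step 0: A
Step 1: [D]D
Step 2: [[AD][AA]][AD][AA]
Step 3: [[[D]D[AD][AA]][[D]D[D]D]][[D]D[AD][AA]][[D]D[D]D]
Step 4: [[[[AD][AA]][AD][AA][[D]D[AD][AA]][[D]D[D]D]][[[AD][AA]][AD][AA][[AD][AA]][AD][AA]]][[[AD][AA]][AD][AA][[D]D[AD][AA]][[D]D[D]D]][[[AD][AA]][AD][AA][[AD][AA]][AD][AA]]
Step 5: [[[[[D]D[AD][AA]][[D]D[D]D]][[D]D[AD][AA]][[D]D[D]D][[[AD][AA]][AD][AA][[D]D[AD][AA]][[D]D[D]D]][[[AD][AA]][AD][AA][[AD][AA]][AD][AA]]][[[[D]D[AD][AA]][[D]D[D]D]][[D]D[AD][AA]][[D]D[D]D][[[D]D[AD][AA]][[D]D[D]D]][[D]D[AD][AA]][[D]D[D]D]]][[[[D]D[AD][AA]][[D]D[D]D]][[D]D[AD][AA]][[D]D[D]D][[[AD][AA]][AD][AA][[D]D[AD][AA]][[D]D[D]D]][[[AD][AA]][AD][AA][[AD][AA]][AD][AA]]][[[[D]D[AD][AA]][[D]D[D]D]][[D]D[AD][AA]][[D]D[D]D][[[D]D[AD][AA]][[D]D[D]D]][[D]D[AD][AA]][[D]D[D]D]]

Answer: [[[[[D]D[AD][AA]][[D]D[D]D]][[D]D[AD][AA]][[D]D[D]D][[[AD][AA]][AD][AA][[D]D[AD][AA]][[D]D[D]D]][[[AD][AA]][AD][AA][[AD][AA]][AD][AA]]][[[[D]D[AD][AA]][[D]D[D]D]][[D]D[AD][AA]][[D]D[D]D][[[D]D[AD][AA]][[D]D[D]D]][[D]D[AD][AA]][[D]D[D]D]]][[[[D]D[AD][AA]][[D]D[D]D]][[D]D[AD][AA]][[D]D[D]D][[[AD][AA]][AD][AA][[D]D[AD][AA]][[D]D[D]D]][[[AD][AA]][AD][AA][[AD][AA]][AD][AA]]][[[[D]D[AD][AA]][[D]D[D]D]][[D]D[AD][AA]][[D]D[D]D][[[D]D[AD][AA]][[D]D[D]D]][[D]D[AD][AA]][[D]D[D]D]]


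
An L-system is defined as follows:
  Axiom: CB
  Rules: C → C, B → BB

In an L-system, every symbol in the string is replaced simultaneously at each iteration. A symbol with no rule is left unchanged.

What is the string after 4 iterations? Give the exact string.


Answer: CBBBBBBBBBBBBBBBB

Derivation:
Step 0: CB
Step 1: CBB
Step 2: CBBBB
Step 3: CBBBBBBBB
Step 4: CBBBBBBBBBBBBBBBB


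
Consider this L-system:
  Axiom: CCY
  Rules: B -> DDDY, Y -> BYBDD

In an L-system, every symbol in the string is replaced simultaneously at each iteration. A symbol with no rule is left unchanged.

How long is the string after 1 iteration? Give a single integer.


Answer: 7

Derivation:
Step 0: length = 3
Step 1: length = 7


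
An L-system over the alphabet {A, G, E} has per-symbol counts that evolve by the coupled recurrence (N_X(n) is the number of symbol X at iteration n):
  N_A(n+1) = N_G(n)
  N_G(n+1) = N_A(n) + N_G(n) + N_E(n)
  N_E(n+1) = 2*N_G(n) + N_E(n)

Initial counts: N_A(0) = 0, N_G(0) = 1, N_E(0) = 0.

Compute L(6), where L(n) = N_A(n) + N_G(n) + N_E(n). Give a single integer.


Step 0: N_A=0, N_G=1, N_E=0, L=1
Step 1: N_A=1, N_G=1, N_E=2, L=4
Step 2: N_A=1, N_G=4, N_E=4, L=9
Step 3: N_A=4, N_G=9, N_E=12, L=25
Step 4: N_A=9, N_G=25, N_E=30, L=64
Step 5: N_A=25, N_G=64, N_E=80, L=169
Step 6: N_A=64, N_G=169, N_E=208, L=441

Answer: 441


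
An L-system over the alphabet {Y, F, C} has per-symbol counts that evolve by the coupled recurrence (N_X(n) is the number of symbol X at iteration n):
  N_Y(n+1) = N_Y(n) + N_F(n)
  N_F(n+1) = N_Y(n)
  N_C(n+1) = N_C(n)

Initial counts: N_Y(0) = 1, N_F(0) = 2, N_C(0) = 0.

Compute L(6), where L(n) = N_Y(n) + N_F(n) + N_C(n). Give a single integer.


Step 0: N_Y=1, N_F=2, N_C=0, L=3
Step 1: N_Y=3, N_F=1, N_C=0, L=4
Step 2: N_Y=4, N_F=3, N_C=0, L=7
Step 3: N_Y=7, N_F=4, N_C=0, L=11
Step 4: N_Y=11, N_F=7, N_C=0, L=18
Step 5: N_Y=18, N_F=11, N_C=0, L=29
Step 6: N_Y=29, N_F=18, N_C=0, L=47

Answer: 47


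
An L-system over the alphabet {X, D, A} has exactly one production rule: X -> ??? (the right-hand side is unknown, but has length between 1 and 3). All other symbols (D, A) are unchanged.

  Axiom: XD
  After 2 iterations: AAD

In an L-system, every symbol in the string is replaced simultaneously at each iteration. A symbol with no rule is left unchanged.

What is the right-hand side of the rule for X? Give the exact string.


Trying X -> AA:
  Step 0: XD
  Step 1: AAD
  Step 2: AAD
Matches the given result.

Answer: AA


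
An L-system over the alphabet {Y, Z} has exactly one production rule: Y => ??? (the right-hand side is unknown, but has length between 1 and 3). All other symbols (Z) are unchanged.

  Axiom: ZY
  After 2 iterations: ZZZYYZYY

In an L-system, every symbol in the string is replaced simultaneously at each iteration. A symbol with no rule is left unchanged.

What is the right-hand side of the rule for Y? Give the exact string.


Answer: ZYY

Derivation:
Trying Y => ZYY:
  Step 0: ZY
  Step 1: ZZYY
  Step 2: ZZZYYZYY
Matches the given result.


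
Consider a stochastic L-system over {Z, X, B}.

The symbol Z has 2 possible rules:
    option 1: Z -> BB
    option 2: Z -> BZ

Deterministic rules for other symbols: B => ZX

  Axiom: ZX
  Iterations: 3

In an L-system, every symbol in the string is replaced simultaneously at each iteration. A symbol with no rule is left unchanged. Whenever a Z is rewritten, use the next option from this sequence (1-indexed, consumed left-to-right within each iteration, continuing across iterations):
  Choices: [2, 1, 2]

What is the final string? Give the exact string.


Answer: BZXZXZXX

Derivation:
Step 0: ZX
Step 1: BZX  (used choices [2])
Step 2: ZXBBX  (used choices [1])
Step 3: BZXZXZXX  (used choices [2])


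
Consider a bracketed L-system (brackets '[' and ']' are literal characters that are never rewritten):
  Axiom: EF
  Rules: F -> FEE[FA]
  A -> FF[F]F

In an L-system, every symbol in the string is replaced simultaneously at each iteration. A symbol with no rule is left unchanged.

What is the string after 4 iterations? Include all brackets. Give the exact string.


Step 0: EF
Step 1: EFEE[FA]
Step 2: EFEE[FA]EE[FEE[FA]FF[F]F]
Step 3: EFEE[FA]EE[FEE[FA]FF[F]F]EE[FEE[FA]EE[FEE[FA]FF[F]F]FEE[FA]FEE[FA][FEE[FA]]FEE[FA]]
Step 4: EFEE[FA]EE[FEE[FA]FF[F]F]EE[FEE[FA]EE[FEE[FA]FF[F]F]FEE[FA]FEE[FA][FEE[FA]]FEE[FA]]EE[FEE[FA]EE[FEE[FA]FF[F]F]EE[FEE[FA]EE[FEE[FA]FF[F]F]FEE[FA]FEE[FA][FEE[FA]]FEE[FA]]FEE[FA]EE[FEE[FA]FF[F]F]FEE[FA]EE[FEE[FA]FF[F]F][FEE[FA]EE[FEE[FA]FF[F]F]]FEE[FA]EE[FEE[FA]FF[F]F]]

Answer: EFEE[FA]EE[FEE[FA]FF[F]F]EE[FEE[FA]EE[FEE[FA]FF[F]F]FEE[FA]FEE[FA][FEE[FA]]FEE[FA]]EE[FEE[FA]EE[FEE[FA]FF[F]F]EE[FEE[FA]EE[FEE[FA]FF[F]F]FEE[FA]FEE[FA][FEE[FA]]FEE[FA]]FEE[FA]EE[FEE[FA]FF[F]F]FEE[FA]EE[FEE[FA]FF[F]F][FEE[FA]EE[FEE[FA]FF[F]F]]FEE[FA]EE[FEE[FA]FF[F]F]]


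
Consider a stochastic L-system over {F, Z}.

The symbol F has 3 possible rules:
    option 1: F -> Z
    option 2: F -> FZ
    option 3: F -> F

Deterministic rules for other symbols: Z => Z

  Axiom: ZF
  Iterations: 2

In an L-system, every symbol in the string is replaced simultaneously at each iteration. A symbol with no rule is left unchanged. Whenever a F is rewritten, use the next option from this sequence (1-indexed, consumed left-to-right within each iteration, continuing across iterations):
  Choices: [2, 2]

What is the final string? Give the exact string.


Step 0: ZF
Step 1: ZFZ  (used choices [2])
Step 2: ZFZZ  (used choices [2])

Answer: ZFZZ


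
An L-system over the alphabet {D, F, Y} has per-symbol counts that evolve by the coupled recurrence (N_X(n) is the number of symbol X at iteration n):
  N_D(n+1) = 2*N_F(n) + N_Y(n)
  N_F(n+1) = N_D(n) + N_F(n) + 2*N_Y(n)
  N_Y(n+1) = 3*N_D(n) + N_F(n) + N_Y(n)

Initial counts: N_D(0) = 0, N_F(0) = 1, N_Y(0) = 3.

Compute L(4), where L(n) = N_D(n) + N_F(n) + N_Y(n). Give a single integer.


Step 0: N_D=0, N_F=1, N_Y=3, L=4
Step 1: N_D=5, N_F=7, N_Y=4, L=16
Step 2: N_D=18, N_F=20, N_Y=26, L=64
Step 3: N_D=66, N_F=90, N_Y=100, L=256
Step 4: N_D=280, N_F=356, N_Y=388, L=1024

Answer: 1024


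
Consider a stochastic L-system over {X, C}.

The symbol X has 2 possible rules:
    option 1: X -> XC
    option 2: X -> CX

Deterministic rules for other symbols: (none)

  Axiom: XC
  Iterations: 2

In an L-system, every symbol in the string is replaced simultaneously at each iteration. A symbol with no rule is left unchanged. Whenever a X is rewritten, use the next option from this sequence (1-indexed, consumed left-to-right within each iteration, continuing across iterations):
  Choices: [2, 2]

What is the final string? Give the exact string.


Step 0: XC
Step 1: CXC  (used choices [2])
Step 2: CCXC  (used choices [2])

Answer: CCXC


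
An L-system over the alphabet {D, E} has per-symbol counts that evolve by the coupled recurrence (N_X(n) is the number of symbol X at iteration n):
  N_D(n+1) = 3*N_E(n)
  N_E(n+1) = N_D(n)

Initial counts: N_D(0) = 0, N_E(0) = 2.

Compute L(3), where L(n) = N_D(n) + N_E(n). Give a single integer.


Step 0: N_D=0, N_E=2, L=2
Step 1: N_D=6, N_E=0, L=6
Step 2: N_D=0, N_E=6, L=6
Step 3: N_D=18, N_E=0, L=18

Answer: 18


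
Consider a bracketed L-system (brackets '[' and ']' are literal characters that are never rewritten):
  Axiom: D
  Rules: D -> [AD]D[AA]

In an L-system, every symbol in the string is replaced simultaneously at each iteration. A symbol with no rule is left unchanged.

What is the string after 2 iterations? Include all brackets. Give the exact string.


Step 0: D
Step 1: [AD]D[AA]
Step 2: [A[AD]D[AA]][AD]D[AA][AA]

Answer: [A[AD]D[AA]][AD]D[AA][AA]


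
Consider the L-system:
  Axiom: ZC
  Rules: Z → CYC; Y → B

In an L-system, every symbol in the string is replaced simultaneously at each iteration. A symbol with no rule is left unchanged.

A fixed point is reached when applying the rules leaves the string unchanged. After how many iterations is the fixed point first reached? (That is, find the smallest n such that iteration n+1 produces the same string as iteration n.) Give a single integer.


Step 0: ZC
Step 1: CYCC
Step 2: CBCC
Step 3: CBCC  (unchanged — fixed point at step 2)

Answer: 2


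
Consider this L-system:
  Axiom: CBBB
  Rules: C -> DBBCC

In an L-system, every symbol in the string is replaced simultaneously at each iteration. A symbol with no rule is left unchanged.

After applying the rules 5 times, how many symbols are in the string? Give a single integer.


Step 0: length = 4
Step 1: length = 8
Step 2: length = 16
Step 3: length = 32
Step 4: length = 64
Step 5: length = 128

Answer: 128


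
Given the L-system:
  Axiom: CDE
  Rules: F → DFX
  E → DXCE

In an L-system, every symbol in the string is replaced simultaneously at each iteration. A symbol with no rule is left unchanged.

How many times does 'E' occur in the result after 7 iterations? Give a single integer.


Answer: 1

Derivation:
Step 0: CDE  (1 'E')
Step 1: CDDXCE  (1 'E')
Step 2: CDDXCDXCE  (1 'E')
Step 3: CDDXCDXCDXCE  (1 'E')
Step 4: CDDXCDXCDXCDXCE  (1 'E')
Step 5: CDDXCDXCDXCDXCDXCE  (1 'E')
Step 6: CDDXCDXCDXCDXCDXCDXCE  (1 'E')
Step 7: CDDXCDXCDXCDXCDXCDXCDXCE  (1 'E')


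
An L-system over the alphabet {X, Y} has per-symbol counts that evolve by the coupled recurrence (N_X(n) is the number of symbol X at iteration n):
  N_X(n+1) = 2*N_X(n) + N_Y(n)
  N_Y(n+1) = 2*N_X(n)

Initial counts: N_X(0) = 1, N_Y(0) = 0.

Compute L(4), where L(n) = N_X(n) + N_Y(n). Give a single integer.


Answer: 76

Derivation:
Step 0: N_X=1, N_Y=0, L=1
Step 1: N_X=2, N_Y=2, L=4
Step 2: N_X=6, N_Y=4, L=10
Step 3: N_X=16, N_Y=12, L=28
Step 4: N_X=44, N_Y=32, L=76


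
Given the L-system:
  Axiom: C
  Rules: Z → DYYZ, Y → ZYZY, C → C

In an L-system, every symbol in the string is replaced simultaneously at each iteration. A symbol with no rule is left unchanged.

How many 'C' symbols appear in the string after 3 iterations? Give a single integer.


Step 0: C  (1 'C')
Step 1: C  (1 'C')
Step 2: C  (1 'C')
Step 3: C  (1 'C')

Answer: 1


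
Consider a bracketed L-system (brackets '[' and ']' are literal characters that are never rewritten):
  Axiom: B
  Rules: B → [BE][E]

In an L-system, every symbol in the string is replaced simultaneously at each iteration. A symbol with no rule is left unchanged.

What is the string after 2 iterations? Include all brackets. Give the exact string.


Answer: [[BE][E]E][E]

Derivation:
Step 0: B
Step 1: [BE][E]
Step 2: [[BE][E]E][E]


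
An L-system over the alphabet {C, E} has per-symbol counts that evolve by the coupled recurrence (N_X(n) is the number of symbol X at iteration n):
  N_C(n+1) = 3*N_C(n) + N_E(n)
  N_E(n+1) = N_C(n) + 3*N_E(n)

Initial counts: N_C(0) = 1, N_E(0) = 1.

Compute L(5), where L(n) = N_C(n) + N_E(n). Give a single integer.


Step 0: N_C=1, N_E=1, L=2
Step 1: N_C=4, N_E=4, L=8
Step 2: N_C=16, N_E=16, L=32
Step 3: N_C=64, N_E=64, L=128
Step 4: N_C=256, N_E=256, L=512
Step 5: N_C=1024, N_E=1024, L=2048

Answer: 2048


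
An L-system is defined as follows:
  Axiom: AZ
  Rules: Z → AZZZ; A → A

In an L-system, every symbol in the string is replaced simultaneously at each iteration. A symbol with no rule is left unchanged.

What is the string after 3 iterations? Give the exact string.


Step 0: AZ
Step 1: AAZZZ
Step 2: AAAZZZAZZZAZZZ
Step 3: AAAAZZZAZZZAZZZAAZZZAZZZAZZZAAZZZAZZZAZZZ

Answer: AAAAZZZAZZZAZZZAAZZZAZZZAZZZAAZZZAZZZAZZZ


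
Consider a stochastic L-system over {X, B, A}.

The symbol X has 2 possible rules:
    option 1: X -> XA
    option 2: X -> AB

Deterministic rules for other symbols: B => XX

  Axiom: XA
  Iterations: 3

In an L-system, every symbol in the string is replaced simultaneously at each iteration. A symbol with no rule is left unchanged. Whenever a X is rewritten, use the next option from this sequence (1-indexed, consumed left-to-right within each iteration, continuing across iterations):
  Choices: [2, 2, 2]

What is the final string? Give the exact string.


Step 0: XA
Step 1: ABA  (used choices [2])
Step 2: AXXA  (used choices [])
Step 3: AABABA  (used choices [2, 2])

Answer: AABABA


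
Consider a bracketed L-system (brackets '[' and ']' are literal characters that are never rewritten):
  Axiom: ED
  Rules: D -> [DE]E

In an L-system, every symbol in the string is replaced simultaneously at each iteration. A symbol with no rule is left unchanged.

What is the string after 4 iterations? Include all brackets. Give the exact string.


Answer: E[[[[DE]EE]EE]EE]E

Derivation:
Step 0: ED
Step 1: E[DE]E
Step 2: E[[DE]EE]E
Step 3: E[[[DE]EE]EE]E
Step 4: E[[[[DE]EE]EE]EE]E


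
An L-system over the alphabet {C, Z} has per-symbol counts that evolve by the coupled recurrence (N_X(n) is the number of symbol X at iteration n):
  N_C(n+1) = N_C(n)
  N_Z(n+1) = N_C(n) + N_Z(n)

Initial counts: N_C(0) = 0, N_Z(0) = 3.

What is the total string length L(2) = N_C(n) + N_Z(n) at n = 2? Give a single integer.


Answer: 3

Derivation:
Step 0: N_C=0, N_Z=3, L=3
Step 1: N_C=0, N_Z=3, L=3
Step 2: N_C=0, N_Z=3, L=3


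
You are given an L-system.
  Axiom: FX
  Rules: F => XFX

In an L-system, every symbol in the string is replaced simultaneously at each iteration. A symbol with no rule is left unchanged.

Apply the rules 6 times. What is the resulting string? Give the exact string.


Step 0: FX
Step 1: XFXX
Step 2: XXFXXX
Step 3: XXXFXXXX
Step 4: XXXXFXXXXX
Step 5: XXXXXFXXXXXX
Step 6: XXXXXXFXXXXXXX

Answer: XXXXXXFXXXXXXX


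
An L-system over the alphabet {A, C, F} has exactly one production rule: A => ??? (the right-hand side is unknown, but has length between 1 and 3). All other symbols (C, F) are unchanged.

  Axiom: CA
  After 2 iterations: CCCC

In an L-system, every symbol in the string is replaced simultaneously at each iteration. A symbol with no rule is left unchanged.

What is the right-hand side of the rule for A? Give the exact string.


Trying A => CCC:
  Step 0: CA
  Step 1: CCCC
  Step 2: CCCC
Matches the given result.

Answer: CCC


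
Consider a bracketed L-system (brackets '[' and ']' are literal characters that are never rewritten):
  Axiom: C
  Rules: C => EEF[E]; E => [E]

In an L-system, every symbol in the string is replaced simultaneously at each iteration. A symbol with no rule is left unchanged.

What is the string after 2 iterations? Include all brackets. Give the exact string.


Answer: [E][E]F[[E]]

Derivation:
Step 0: C
Step 1: EEF[E]
Step 2: [E][E]F[[E]]


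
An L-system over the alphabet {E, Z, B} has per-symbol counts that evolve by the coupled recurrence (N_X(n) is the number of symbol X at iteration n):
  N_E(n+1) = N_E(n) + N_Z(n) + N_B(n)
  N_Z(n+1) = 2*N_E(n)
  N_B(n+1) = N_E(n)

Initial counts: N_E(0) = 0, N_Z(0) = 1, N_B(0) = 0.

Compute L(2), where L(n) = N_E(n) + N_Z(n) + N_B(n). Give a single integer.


Answer: 4

Derivation:
Step 0: N_E=0, N_Z=1, N_B=0, L=1
Step 1: N_E=1, N_Z=0, N_B=0, L=1
Step 2: N_E=1, N_Z=2, N_B=1, L=4


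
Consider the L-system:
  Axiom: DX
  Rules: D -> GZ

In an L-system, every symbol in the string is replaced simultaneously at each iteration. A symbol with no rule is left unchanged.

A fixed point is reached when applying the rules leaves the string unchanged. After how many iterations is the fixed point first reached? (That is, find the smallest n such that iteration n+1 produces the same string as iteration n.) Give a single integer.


Step 0: DX
Step 1: GZX
Step 2: GZX  (unchanged — fixed point at step 1)

Answer: 1


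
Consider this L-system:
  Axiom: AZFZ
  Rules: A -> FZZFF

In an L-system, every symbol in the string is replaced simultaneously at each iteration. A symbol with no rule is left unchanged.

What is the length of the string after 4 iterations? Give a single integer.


Step 0: length = 4
Step 1: length = 8
Step 2: length = 8
Step 3: length = 8
Step 4: length = 8

Answer: 8


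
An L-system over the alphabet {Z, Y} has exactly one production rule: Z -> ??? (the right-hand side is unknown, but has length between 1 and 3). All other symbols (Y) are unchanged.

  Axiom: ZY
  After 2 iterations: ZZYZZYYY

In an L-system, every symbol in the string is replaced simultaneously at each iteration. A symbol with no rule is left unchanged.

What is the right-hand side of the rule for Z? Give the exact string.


Answer: ZZY

Derivation:
Trying Z -> ZZY:
  Step 0: ZY
  Step 1: ZZYY
  Step 2: ZZYZZYYY
Matches the given result.


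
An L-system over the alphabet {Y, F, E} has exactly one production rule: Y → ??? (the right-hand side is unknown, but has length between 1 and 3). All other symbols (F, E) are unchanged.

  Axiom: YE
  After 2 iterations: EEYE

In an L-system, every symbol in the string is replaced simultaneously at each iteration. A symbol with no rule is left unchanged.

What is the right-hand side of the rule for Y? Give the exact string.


Trying Y → EY:
  Step 0: YE
  Step 1: EYE
  Step 2: EEYE
Matches the given result.

Answer: EY


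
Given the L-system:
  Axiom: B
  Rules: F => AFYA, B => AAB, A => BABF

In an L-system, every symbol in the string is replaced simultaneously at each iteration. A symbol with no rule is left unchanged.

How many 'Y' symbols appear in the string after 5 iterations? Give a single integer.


Step 0: B  (0 'Y')
Step 1: AAB  (0 'Y')
Step 2: BABFBABFAAB  (0 'Y')
Step 3: AABBABFAABAFYAAABBABFAABAFYABABFBABFAAB  (2 'Y')
Step 4: BABFBABFAABAABBABFAABAFYABABFBABFAABBABFAFYAYBABFBABFBABFAABAABBABFAABAFYABABFBABFAABBABFAFYAYBABFAABBABFAABAFYAAABBABFAABAFYABABFBABFAAB  (8 'Y')
Step 5: AABBABFAABAFYAAABBABFAABAFYABABFBABFAABBABFBABFAABAABBABFAABAFYABABFBABFAABBABFAFYAYBABFAABBABFAABAFYAAABBABFAABAFYABABFBABFAABAABBABFAABAFYABABFAFYAYBABFYAABBABFAABAFYAAABBABFAABAFYAAABBABFAABAFYABABFBABFAABBABFBABFAABAABBABFAABAFYABABFBABFAABBABFAFYAYBABFAABBABFAABAFYAAABBABFAABAFYABABFBABFAABAABBABFAABAFYABABFAFYAYBABFYAABBABFAABAFYABABFBABFAABAABBABFAABAFYABABFBABFAABBABFAFYAYBABFBABFBABFAABAABBABFAABAFYABABFBABFAABBABFAFYAYBABFAABBABFAABAFYAAABBABFAABAFYABABFBABFAAB  (32 'Y')

Answer: 32


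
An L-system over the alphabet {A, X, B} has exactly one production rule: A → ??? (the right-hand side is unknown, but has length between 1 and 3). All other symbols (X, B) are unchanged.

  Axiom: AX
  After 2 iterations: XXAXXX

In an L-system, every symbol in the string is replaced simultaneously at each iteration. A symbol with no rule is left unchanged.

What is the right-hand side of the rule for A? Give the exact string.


Trying A → XAX:
  Step 0: AX
  Step 1: XAXX
  Step 2: XXAXXX
Matches the given result.

Answer: XAX


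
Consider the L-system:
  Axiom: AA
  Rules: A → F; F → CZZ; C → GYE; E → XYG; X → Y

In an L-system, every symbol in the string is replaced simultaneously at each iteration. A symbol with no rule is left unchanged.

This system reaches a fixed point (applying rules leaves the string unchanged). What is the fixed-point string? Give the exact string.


Step 0: AA
Step 1: FF
Step 2: CZZCZZ
Step 3: GYEZZGYEZZ
Step 4: GYXYGZZGYXYGZZ
Step 5: GYYYGZZGYYYGZZ
Step 6: GYYYGZZGYYYGZZ  (unchanged — fixed point at step 5)

Answer: GYYYGZZGYYYGZZ


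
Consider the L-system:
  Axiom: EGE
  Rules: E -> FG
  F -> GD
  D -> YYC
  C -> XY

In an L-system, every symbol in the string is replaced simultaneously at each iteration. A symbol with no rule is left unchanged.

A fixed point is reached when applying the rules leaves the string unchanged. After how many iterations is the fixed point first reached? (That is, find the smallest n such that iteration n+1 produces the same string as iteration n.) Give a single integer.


Answer: 4

Derivation:
Step 0: EGE
Step 1: FGGFG
Step 2: GDGGGDG
Step 3: GYYCGGGYYCG
Step 4: GYYXYGGGYYXYG
Step 5: GYYXYGGGYYXYG  (unchanged — fixed point at step 4)


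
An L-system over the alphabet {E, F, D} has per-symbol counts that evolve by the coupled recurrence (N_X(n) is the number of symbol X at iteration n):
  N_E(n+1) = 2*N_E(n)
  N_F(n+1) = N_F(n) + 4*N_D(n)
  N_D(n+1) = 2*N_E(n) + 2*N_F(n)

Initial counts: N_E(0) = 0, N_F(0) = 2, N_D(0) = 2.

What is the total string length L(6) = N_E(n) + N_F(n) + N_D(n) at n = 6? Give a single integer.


Step 0: N_E=0, N_F=2, N_D=2, L=4
Step 1: N_E=0, N_F=10, N_D=4, L=14
Step 2: N_E=0, N_F=26, N_D=20, L=46
Step 3: N_E=0, N_F=106, N_D=52, L=158
Step 4: N_E=0, N_F=314, N_D=212, L=526
Step 5: N_E=0, N_F=1162, N_D=628, L=1790
Step 6: N_E=0, N_F=3674, N_D=2324, L=5998

Answer: 5998


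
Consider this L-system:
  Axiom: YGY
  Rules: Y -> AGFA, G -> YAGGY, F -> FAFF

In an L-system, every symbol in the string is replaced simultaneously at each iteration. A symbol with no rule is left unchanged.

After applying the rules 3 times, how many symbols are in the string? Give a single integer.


Answer: 129

Derivation:
Step 0: length = 3
Step 1: length = 13
Step 2: length = 41
Step 3: length = 129


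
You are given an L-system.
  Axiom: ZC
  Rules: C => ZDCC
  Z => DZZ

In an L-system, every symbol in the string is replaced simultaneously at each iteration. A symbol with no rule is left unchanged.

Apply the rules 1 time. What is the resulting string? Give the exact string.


Step 0: ZC
Step 1: DZZZDCC

Answer: DZZZDCC


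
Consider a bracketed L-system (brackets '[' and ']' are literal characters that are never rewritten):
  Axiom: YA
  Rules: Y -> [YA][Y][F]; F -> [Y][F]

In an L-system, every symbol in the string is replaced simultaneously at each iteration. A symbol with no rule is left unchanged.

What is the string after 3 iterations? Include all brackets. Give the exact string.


Answer: [[[YA][Y][F]A][[YA][Y][F]][[Y][F]]A][[[YA][Y][F]A][[YA][Y][F]][[Y][F]]][[[YA][Y][F]][[Y][F]]]A

Derivation:
Step 0: YA
Step 1: [YA][Y][F]A
Step 2: [[YA][Y][F]A][[YA][Y][F]][[Y][F]]A
Step 3: [[[YA][Y][F]A][[YA][Y][F]][[Y][F]]A][[[YA][Y][F]A][[YA][Y][F]][[Y][F]]][[[YA][Y][F]][[Y][F]]]A


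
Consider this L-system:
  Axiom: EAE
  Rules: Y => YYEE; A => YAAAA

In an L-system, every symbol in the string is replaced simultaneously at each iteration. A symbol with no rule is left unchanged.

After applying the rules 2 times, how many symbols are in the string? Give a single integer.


Step 0: length = 3
Step 1: length = 7
Step 2: length = 26

Answer: 26


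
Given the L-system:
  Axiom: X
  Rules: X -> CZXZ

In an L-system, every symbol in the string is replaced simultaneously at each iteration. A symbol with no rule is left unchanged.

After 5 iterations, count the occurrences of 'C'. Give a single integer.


Step 0: X  (0 'C')
Step 1: CZXZ  (1 'C')
Step 2: CZCZXZZ  (2 'C')
Step 3: CZCZCZXZZZ  (3 'C')
Step 4: CZCZCZCZXZZZZ  (4 'C')
Step 5: CZCZCZCZCZXZZZZZ  (5 'C')

Answer: 5


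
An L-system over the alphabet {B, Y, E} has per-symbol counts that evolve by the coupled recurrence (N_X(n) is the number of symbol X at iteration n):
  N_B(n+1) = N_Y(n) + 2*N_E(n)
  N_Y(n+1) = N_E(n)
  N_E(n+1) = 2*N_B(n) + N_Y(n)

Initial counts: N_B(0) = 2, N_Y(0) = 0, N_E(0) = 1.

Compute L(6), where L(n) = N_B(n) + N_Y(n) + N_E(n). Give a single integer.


Answer: 602

Derivation:
Step 0: N_B=2, N_Y=0, N_E=1, L=3
Step 1: N_B=2, N_Y=1, N_E=4, L=7
Step 2: N_B=9, N_Y=4, N_E=5, L=18
Step 3: N_B=14, N_Y=5, N_E=22, L=41
Step 4: N_B=49, N_Y=22, N_E=33, L=104
Step 5: N_B=88, N_Y=33, N_E=120, L=241
Step 6: N_B=273, N_Y=120, N_E=209, L=602


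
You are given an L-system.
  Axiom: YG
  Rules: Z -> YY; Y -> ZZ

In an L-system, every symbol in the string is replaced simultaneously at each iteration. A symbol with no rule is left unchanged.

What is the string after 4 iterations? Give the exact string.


Answer: YYYYYYYYYYYYYYYYG

Derivation:
Step 0: YG
Step 1: ZZG
Step 2: YYYYG
Step 3: ZZZZZZZZG
Step 4: YYYYYYYYYYYYYYYYG


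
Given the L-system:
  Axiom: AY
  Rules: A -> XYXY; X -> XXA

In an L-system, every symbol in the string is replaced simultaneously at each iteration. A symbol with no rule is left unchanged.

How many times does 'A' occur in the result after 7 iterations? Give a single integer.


Answer: 240

Derivation:
Step 0: length=2, 'A' count=1
Step 1: length=5, 'A' count=0
Step 2: length=9, 'A' count=2
Step 3: length=23, 'A' count=4
Step 4: length=59, 'A' count=12
Step 5: length=159, 'A' count=32
Step 6: length=431, 'A' count=88
Step 7: length=1175, 'A' count=240
Final string: XXAXXAXYXYXXAXXAXYXYXXAYXXAYXXAXXAXYXYXXAXXAXYXYXXAYXXAYXXAXXAXYXYYXXAXXAXYXYYXXAXXAXYXYXXAXXAXYXYXXAYXXAYXXAXXAXYXYXXAXXAXYXYXXAYXXAYXXAXXAXYXYYXXAXXAXYXYYXXAXXAXYXYXXAXXAXYXYXXAYXXAYYXXAXXAXYXYXXAXXAXYXYXXAYXXAYYXXAXXAXYXYXXAXXAXYXYXXAYXXAYXXAXXAXYXYXXAXXAXYXYXXAYXXAYXXAXXAXYXYYXXAXXAXYXYYXXAXXAXYXYXXAXXAXYXYXXAYXXAYXXAXXAXYXYXXAXXAXYXYXXAYXXAYXXAXXAXYXYYXXAXXAXYXYYXXAXXAXYXYXXAXXAXYXYXXAYXXAYYXXAXXAXYXYXXAXXAXYXYXXAYXXAYYXXAXXAXYXYXXAXXAXYXYXXAYXXAYXXAXXAXYXYXXAXXAXYXYXXAYXXAYXXAXXAXYXYYXXAXXAXYXYYYXXAXXAXYXYXXAXXAXYXYXXAYXXAYXXAXXAXYXYXXAXXAXYXYXXAYXXAYXXAXXAXYXYYXXAXXAXYXYYYYXXAXXAXYXYXXAXXAXYXYXXAYXXAYXXAXXAXYXYXXAXXAXYXYXXAYXXAYXXAXXAXYXYYXXAXXAXYXYYXXAXXAXYXYXXAXXAXYXYXXAYXXAYXXAXXAXYXYXXAXXAXYXYXXAYXXAYXXAXXAXYXYYXXAXXAXYXYYXXAXXAXYXYXXAXXAXYXYXXAYXXAYYXXAXXAXYXYXXAXXAXYXYXXAYXXAYYXXAXXAXYXYXXAXXAXYXYXXAYXXAYXXAXXAXYXYXXAXXAXYXYXXAYXXAYXXAXXAXYXYYXXAXXAXYXYYXXAXXAXYXYXXAXXAXYXYXXAYXXAYXXAXXAXYXYXXAXXAXYXYXXAYXXAYXXAXXAXYXYYXXAXXAXYXYYXXAXXAXYXYXXAXXAXYXYXXAYXXAYYXXAXXAXYXYXXAXXAXYXYXXAYXXAYYXXAXXAXYXYXXAXXAXYXYXXAYXXAYXXAXXAXYXYXXAXXAXYXYXXAYXXAYXXAXXAXYXYYXXAXXAXYXYYYXXAXXAXYXYXXAXXAXYXYXXAYXXAYXXAXXAXYXYXXAXXAXYXYXXAYXXAYXXAXXAXYXYYXXAXXAXYXYYYYY


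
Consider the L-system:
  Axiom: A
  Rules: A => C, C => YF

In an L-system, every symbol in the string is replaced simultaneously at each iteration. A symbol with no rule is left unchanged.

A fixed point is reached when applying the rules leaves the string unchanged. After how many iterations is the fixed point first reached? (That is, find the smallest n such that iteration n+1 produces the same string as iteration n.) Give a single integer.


Step 0: A
Step 1: C
Step 2: YF
Step 3: YF  (unchanged — fixed point at step 2)

Answer: 2


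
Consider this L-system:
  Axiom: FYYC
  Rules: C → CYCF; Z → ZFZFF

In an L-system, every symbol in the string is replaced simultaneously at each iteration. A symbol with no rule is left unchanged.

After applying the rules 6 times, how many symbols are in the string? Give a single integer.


Answer: 193

Derivation:
Step 0: length = 4
Step 1: length = 7
Step 2: length = 13
Step 3: length = 25
Step 4: length = 49
Step 5: length = 97
Step 6: length = 193


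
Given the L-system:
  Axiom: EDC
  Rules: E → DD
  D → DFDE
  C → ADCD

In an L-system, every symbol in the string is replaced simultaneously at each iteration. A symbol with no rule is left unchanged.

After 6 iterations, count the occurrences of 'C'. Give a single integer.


Answer: 1

Derivation:
Final string: DFDEFDFDEDDFDFDEFDFDEDDDFDEDFDEFDFDEFDFDEDDFDFDEFDFDEDDDFDEDFDEDFDEFDFDEDDDFDEFDFDEDDFDFDEFDFDEDDFDFDEFDFDEDDDFDEDFDEFDFDEFDFDEDDFDFDEFDFDEDDDFDEDFDEDFDEFDFDEDDDFDEFDFDEDDDFDEFDFDEDDFDFDEFDFDEDDDFDEDFDEDFDEFDFDEDDFDFDEFDFDEDDDFDEDFDEDFDEFDFDEDDFDFDEFDFDEDDDFDEDFDEFDFDEFDFDEDDFDFDEFDFDEDDDFDEDFDEDFDEFDFDEDDDFDEFDFDEDDFDFDEFDFDEDDFDFDEFDFDEDDDFDEDFDEFDFDEFDFDEDDFDFDEFDFDEDDDFDEDFDEDFDEFDFDEDDDFDEFDFDEDDDFDEFDFDEDDFDFDEFDFDEDDDFDEDFDEDFDEFDFDEDDFDFDEFDFDEDDDFDEDFDEDFDEFDFDEDDFDFDEFDFDEDDDFDEDFDEFDFDEFDFDEDDFDFDEFDFDEDDDFDEDFDEDFDEFDFDEDDDFDEFDFDEDDFDFDEFDFDEDDFDFDEFDFDEDDDFDEDFDEFDFDEFDFDEDDFDFDEFDFDEDDDFDEDFDEDFDEFDFDEDDDFDEFDFDEDDDFDEFDFDEDDFDFDEFDFDEDDDFDEDFDEDFDEFDFDEDDFDFDEFDFDEDDDFDEDFDEFDFDEFDFDEDDFDFDEFDFDEDDDFDEDFDEFDFDEFDFDEDDFDFDEFDFDEDDDFDEDFDEDFDEFDFDEDDDFDEFDFDEDDFDFDEFDFDEDDFDFDEFDFDEDDDFDEDFDEFDFDEFDFDEDDFDFDEFDFDEDDDFDEDFDEDFDEFDFDEDDDFDEFDFDEDDDFDEFDFDEDDFDFDEFDFDEDDDFDEDFDEDFDEFDFDEDDFDFDEFDFDEDDDFDEDFDEDFDEFDFDEDDFDFDEFDFDEDDDFDEDFDEFDFDEFDFDEDDFDFDEFDFDEDDDFDEDFDEDFDEFDFDEDDDFDEFDFDEDDDFDEFDFDEDDFDFDEFDFDEDDDFDEDFDEFDFDEFDFDEDDFDFDEFDFDEDDDFDEDFDEDFDEFDFDEDDDFDEFDFDEDDADFDEFDFDEDDFDFDEFDFDEDDDFDEDFDEFDFDEFDFDEDDFDFDEFDFDEDDDFDEDFDEDFDEFDFDEDDDFDEFDFDEDDFDFDEFDFDEDDFDFDEFDFDEDDDFDEDFDEFDFDEFDFDEDDFDFDEFDFDEDDDFDEDFDEDFDEFDFDEDDDFDEFDFDEDDDFDEFDFDEDDFDFDEFDFDEDDDFDEDFDEDFDEFDFDEDDFDFDEFDFDEDDDFDEDFDEADFDEFDFDEDDFDFDEFDFDEDDDFDEDFDEFDFDEFDFDEDDFDFDEFDFDEDDDFDEDFDEDFDEFDFDEDDDFDEFDFDEDDADFDEFDFDEDDFDFDEFDFDEDDDFDEDFDEADFDEFDFDEDDADFDEADCDDFDEDFDEFDFDEDDDFDEFDFDEDDFDFDEFDFDEDDDFDEDFDEDFDEFDFDEDDFDFDEFDFDEDDDFDEDFDEFDFDEFDFDEDDFDFDEFDFDEDDDFDEDFDEDFDEFDFDEDDDFDEFDFDEDDDFDEFDFDEDDFDFDEFDFDEDDDFDEDFDEFDFDEFDFDEDDFDFDEFDFDEDDDFDEDFDEDFDEFDFDEDDDFDEFDFDEDDFDFDEFDFDEDDFDFDEFDFDEDDDFDEDFDEFDFDEFDFDEDDFDFDEFDFDEDDDFDEDFDEDFDEFDFDEDDDFDEFDFDEDDDFDEFDFDEDDFDFDEFDFDEDDDFDEDFDEDFDEFDFDEDDFDFDEFDFDEDDDFDEDFDE
Count of 'C': 1


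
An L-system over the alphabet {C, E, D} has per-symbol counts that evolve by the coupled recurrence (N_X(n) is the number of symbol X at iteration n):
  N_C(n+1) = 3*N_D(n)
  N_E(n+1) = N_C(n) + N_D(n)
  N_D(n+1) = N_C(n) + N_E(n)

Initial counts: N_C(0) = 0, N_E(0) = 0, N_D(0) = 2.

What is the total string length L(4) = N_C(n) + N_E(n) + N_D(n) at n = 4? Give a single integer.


Answer: 80

Derivation:
Step 0: N_C=0, N_E=0, N_D=2, L=2
Step 1: N_C=6, N_E=2, N_D=0, L=8
Step 2: N_C=0, N_E=6, N_D=8, L=14
Step 3: N_C=24, N_E=8, N_D=6, L=38
Step 4: N_C=18, N_E=30, N_D=32, L=80


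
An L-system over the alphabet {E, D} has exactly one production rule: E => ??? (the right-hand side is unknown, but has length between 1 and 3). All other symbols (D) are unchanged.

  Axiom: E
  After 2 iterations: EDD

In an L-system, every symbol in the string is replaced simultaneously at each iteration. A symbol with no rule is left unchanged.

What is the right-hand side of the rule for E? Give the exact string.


Trying E => ED:
  Step 0: E
  Step 1: ED
  Step 2: EDD
Matches the given result.

Answer: ED


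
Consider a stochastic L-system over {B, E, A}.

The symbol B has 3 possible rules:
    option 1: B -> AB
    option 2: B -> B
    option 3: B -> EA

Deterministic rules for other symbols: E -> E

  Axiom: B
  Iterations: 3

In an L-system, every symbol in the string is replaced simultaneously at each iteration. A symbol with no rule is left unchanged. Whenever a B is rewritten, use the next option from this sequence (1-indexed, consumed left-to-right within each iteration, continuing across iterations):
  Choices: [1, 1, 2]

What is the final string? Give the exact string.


Step 0: B
Step 1: AB  (used choices [1])
Step 2: AAB  (used choices [1])
Step 3: AAB  (used choices [2])

Answer: AAB


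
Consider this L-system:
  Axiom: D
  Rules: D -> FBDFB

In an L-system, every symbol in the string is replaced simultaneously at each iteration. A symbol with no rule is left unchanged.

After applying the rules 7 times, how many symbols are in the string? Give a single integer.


Answer: 29

Derivation:
Step 0: length = 1
Step 1: length = 5
Step 2: length = 9
Step 3: length = 13
Step 4: length = 17
Step 5: length = 21
Step 6: length = 25
Step 7: length = 29


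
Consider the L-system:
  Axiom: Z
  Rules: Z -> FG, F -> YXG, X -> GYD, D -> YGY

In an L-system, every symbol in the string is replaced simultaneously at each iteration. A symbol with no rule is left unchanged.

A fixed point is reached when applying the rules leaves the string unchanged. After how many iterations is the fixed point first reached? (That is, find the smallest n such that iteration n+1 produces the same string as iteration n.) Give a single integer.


Step 0: Z
Step 1: FG
Step 2: YXGG
Step 3: YGYDGG
Step 4: YGYYGYGG
Step 5: YGYYGYGG  (unchanged — fixed point at step 4)

Answer: 4


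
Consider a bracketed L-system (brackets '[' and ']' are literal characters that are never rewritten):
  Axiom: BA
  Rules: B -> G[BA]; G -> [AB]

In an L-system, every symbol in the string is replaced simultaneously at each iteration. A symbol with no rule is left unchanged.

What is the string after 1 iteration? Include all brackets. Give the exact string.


Answer: G[BA]A

Derivation:
Step 0: BA
Step 1: G[BA]A


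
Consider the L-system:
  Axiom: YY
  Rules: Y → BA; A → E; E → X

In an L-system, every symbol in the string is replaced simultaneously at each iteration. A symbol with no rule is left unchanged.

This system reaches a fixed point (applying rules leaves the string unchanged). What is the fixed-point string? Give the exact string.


Step 0: YY
Step 1: BABA
Step 2: BEBE
Step 3: BXBX
Step 4: BXBX  (unchanged — fixed point at step 3)

Answer: BXBX


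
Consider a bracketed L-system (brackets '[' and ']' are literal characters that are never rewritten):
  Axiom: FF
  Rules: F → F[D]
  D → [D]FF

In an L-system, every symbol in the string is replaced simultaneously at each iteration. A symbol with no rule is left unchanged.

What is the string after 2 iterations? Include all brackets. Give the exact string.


Answer: F[D][[D]FF]F[D][[D]FF]

Derivation:
Step 0: FF
Step 1: F[D]F[D]
Step 2: F[D][[D]FF]F[D][[D]FF]


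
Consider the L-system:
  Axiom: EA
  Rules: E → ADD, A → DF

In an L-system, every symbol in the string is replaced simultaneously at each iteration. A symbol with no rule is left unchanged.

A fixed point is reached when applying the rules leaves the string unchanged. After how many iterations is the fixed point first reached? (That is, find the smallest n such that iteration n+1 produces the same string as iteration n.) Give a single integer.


Answer: 2

Derivation:
Step 0: EA
Step 1: ADDDF
Step 2: DFDDDF
Step 3: DFDDDF  (unchanged — fixed point at step 2)


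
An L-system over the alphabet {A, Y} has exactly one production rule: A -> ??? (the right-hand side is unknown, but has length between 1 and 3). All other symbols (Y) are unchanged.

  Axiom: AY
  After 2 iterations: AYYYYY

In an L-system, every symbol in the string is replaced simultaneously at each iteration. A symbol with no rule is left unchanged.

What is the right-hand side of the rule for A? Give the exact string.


Trying A -> AYY:
  Step 0: AY
  Step 1: AYYY
  Step 2: AYYYYY
Matches the given result.

Answer: AYY


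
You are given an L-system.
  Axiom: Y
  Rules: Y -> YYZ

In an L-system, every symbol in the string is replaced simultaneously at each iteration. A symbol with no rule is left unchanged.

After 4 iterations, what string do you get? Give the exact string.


Step 0: Y
Step 1: YYZ
Step 2: YYZYYZZ
Step 3: YYZYYZZYYZYYZZZ
Step 4: YYZYYZZYYZYYZZZYYZYYZZYYZYYZZZZ

Answer: YYZYYZZYYZYYZZZYYZYYZZYYZYYZZZZ


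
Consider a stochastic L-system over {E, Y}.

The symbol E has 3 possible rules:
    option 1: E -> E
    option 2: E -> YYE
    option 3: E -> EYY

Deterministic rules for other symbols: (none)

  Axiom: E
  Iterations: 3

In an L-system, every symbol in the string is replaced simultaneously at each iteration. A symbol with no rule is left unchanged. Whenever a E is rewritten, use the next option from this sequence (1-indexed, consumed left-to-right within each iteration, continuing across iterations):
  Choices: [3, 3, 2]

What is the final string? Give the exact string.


Step 0: E
Step 1: EYY  (used choices [3])
Step 2: EYYYY  (used choices [3])
Step 3: YYEYYYY  (used choices [2])

Answer: YYEYYYY
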